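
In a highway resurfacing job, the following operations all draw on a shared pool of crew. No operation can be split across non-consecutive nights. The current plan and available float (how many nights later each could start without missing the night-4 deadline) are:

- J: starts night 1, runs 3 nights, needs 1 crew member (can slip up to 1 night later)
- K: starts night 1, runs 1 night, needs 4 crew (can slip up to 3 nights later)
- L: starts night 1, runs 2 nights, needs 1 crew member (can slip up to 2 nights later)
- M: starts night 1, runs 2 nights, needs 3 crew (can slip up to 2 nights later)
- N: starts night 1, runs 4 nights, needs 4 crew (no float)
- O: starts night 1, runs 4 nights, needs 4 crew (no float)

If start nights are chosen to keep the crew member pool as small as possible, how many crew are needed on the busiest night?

Early-start (J@1, K@1, L@1, M@1, N@1, O@1) gives peak 17: n1:17  n2:13  n3:9  n4:8.
Shift L→2, M→2.
Schedule J@1, K@1, L@2, M@2, N@1, O@1: n1:13  n2:13  n3:13  n4:8 — peak 13.

13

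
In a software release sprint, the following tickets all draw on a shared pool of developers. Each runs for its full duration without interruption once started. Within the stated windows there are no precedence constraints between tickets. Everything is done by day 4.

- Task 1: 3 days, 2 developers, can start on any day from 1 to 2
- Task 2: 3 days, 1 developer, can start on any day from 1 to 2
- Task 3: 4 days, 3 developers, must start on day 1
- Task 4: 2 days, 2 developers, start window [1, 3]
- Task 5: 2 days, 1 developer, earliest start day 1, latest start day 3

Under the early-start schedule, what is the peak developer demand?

9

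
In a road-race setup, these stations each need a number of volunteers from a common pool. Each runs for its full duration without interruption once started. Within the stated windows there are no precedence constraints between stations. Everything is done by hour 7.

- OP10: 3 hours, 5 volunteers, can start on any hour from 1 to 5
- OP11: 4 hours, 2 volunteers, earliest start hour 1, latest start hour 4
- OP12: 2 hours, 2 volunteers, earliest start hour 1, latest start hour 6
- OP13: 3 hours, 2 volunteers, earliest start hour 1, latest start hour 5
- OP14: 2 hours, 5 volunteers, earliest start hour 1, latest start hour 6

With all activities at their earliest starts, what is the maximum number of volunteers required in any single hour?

Early-start schedule: OP10@1, OP11@1, OP12@1, OP13@1, OP14@1.
Load per hour: hour 1: 16, hour 2: 16, hour 3: 9, hour 4: 2, hour 5: 0, hour 6: 0, hour 7: 0.
Peak is 16.

16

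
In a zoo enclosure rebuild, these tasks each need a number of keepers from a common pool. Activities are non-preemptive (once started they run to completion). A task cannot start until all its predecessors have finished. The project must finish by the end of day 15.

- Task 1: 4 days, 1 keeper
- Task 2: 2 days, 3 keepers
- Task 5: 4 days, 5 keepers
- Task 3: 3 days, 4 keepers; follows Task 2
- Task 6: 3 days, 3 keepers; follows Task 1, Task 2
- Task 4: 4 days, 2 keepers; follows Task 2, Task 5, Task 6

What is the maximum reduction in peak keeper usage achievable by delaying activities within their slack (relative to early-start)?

4

Early-start peak: d1:9  d2:9  d3:10  d4:10  d5:7  d6:3  d7:3  d8:2  d9:2  d10:2  d11:2  d12:0  d13:0  d14:0  d15:0 ⇒ 10.
Leveled (Task 1@1, Task 2@1, Task 5@3, Task 3@10, Task 6@7, Task 4@10): d1:4  d2:4  d3:6  d4:6  d5:5  d6:5  d7:3  d8:3  d9:3  d10:6  d11:6  d12:6  d13:2  d14:0  d15:0 ⇒ 6.
Reduction 10 − 6 = 4.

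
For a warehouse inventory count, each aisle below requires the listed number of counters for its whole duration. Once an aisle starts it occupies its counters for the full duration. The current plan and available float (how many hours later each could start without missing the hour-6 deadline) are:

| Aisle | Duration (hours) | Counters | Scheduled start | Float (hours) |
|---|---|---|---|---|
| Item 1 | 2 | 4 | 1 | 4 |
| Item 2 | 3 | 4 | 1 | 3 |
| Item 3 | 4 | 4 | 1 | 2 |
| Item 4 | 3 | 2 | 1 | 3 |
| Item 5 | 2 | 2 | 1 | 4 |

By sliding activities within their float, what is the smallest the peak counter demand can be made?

8

Early-start (Item 1@1, Item 2@1, Item 3@1, Item 4@1, Item 5@1) gives peak 16: h1:16  h2:16  h3:10  h4:4  h5:0  h6:0.
Shift Item 3→3, Item 4→4, Item 5→4.
Schedule Item 1@1, Item 2@1, Item 3@3, Item 4@4, Item 5@4: h1:8  h2:8  h3:8  h4:8  h5:8  h6:6 — peak 8.
Total counter-hours = 46 over 6 hours ⇒ peak ≥ ⌈46/6⌉ = 8, so 8 is optimal.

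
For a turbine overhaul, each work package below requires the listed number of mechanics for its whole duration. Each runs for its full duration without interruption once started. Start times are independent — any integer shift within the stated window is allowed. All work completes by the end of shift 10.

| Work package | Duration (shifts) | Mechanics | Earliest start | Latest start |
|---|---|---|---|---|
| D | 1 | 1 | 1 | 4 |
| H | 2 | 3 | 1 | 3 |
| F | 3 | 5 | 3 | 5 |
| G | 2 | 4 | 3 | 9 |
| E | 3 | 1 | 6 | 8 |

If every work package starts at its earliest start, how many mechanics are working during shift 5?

5

At early start, shift 5 has: F.
Demand: 5 = 5.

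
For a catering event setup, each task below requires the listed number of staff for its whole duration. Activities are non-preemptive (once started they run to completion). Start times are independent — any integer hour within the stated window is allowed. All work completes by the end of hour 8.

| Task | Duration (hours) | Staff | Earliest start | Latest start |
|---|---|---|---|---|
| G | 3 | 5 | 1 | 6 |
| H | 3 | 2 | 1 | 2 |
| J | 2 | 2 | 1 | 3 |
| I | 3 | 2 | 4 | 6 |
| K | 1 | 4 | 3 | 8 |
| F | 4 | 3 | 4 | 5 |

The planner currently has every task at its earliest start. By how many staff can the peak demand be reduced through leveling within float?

Early-start peak: h1:9  h2:9  h3:11  h4:5  h5:5  h6:5  h7:3  h8:0 ⇒ 11.
Leveled (G@3, H@1, J@1, I@6, K@8, F@4): h1:4  h2:4  h3:7  h4:8  h5:8  h6:5  h7:5  h8:6 ⇒ 8.
Reduction 11 − 8 = 3.

3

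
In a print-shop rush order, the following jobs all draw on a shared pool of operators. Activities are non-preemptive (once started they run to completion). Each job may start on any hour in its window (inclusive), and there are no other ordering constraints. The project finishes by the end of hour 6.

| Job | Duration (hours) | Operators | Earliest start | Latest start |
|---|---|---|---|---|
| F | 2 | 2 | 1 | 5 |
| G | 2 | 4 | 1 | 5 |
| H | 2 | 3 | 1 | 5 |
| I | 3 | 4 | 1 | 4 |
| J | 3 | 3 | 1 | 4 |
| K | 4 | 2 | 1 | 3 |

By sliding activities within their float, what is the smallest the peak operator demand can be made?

8

Early-start (F@1, G@1, H@1, I@1, J@1, K@1) gives peak 18: h1:18  h2:18  h3:9  h4:2  h5:0  h6:0.
Shift F→3, H→5, J→4, K→3.
Schedule F@3, G@1, H@5, I@1, J@4, K@3: h1:8  h2:8  h3:8  h4:7  h5:8  h6:8 — peak 8.
Total operator-hours = 47 over 6 hours ⇒ peak ≥ ⌈47/6⌉ = 8, so 8 is optimal.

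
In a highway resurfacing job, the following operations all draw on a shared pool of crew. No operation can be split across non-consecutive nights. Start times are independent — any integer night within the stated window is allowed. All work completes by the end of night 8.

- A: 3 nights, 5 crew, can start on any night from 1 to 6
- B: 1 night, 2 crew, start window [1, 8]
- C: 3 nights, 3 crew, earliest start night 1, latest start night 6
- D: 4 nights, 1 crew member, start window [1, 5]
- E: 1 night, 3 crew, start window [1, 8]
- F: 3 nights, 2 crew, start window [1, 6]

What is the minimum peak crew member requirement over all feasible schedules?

Early-start (A@1, B@1, C@1, D@1, E@1, F@1) gives peak 16: n1:16  n2:11  n3:11  n4:1  n5:0  n6:0  n7:0  n8:0.
Shift B→4, C→4, E→5, F→6.
Schedule A@1, B@4, C@4, D@1, E@5, F@6: n1:6  n2:6  n3:6  n4:6  n5:6  n6:5  n7:2  n8:2 — peak 6.

6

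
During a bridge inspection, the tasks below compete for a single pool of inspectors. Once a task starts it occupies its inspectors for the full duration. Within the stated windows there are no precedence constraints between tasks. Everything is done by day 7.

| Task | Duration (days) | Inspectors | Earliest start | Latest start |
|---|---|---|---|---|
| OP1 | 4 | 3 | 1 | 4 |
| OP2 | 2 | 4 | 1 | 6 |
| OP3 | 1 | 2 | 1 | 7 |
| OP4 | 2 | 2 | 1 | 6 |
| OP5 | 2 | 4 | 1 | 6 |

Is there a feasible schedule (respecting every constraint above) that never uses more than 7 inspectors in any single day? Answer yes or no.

yes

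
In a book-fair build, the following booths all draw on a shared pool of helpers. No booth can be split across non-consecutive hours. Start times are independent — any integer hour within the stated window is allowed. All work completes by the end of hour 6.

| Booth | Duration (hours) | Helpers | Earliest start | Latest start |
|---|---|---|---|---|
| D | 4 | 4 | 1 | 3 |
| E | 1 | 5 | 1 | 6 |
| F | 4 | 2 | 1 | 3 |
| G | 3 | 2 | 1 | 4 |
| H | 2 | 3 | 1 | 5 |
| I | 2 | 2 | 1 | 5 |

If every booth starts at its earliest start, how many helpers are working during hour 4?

At early start, hour 4 has: D, F.
Demand: 4 + 2 = 6.

6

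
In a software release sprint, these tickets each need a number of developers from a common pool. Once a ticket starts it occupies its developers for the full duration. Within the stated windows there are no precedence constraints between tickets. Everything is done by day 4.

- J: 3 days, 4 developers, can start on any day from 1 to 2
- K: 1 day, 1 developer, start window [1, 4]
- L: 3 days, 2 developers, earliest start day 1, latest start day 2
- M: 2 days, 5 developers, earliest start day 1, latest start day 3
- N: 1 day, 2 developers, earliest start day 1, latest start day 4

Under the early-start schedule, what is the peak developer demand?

Early-start schedule: J@1, K@1, L@1, M@1, N@1.
Load per day: day 1: 14, day 2: 11, day 3: 6, day 4: 0.
Peak is 14.

14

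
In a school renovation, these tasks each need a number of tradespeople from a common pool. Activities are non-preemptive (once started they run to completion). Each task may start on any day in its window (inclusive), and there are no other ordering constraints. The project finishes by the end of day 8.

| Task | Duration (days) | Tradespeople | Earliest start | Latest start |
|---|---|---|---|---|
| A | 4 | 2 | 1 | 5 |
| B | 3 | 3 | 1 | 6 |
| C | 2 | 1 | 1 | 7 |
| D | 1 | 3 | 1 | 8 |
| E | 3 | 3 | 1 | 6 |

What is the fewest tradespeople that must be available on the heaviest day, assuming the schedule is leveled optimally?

5

Early-start (A@1, B@1, C@1, D@1, E@1) gives peak 12: d1:12  d2:9  d3:8  d4:2  d5:0  d6:0  d7:0  d8:0.
Shift C→4, D→5, E→6.
Schedule A@1, B@1, C@4, D@5, E@6: d1:5  d2:5  d3:5  d4:3  d5:4  d6:3  d7:3  d8:3 — peak 5.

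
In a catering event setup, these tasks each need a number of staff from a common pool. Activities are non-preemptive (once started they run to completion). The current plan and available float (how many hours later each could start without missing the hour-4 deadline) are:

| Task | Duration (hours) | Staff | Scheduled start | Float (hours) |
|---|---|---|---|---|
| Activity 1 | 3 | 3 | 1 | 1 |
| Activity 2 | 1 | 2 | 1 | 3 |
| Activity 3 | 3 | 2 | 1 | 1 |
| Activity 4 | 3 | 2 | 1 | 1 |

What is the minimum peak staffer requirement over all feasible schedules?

7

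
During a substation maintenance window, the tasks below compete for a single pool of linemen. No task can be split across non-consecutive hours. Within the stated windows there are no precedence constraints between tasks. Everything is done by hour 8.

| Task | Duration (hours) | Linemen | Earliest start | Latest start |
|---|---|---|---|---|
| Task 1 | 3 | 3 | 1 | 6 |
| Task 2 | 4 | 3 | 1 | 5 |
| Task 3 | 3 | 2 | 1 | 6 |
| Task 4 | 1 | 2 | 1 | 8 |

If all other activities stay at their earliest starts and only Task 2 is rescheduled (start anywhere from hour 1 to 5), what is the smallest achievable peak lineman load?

7

Task 2@1: h1:10  h2:8  h3:8  h4:3  h5:0  h6:0  h7:0  h8:0 → peak 10
Task 2@2: h1:7  h2:8  h3:8  h4:3  h5:3  h6:0  h7:0  h8:0 → peak 8
Task 2@3: h1:7  h2:5  h3:8  h4:3  h5:3  h6:3  h7:0  h8:0 → peak 8
Task 2@4: h1:7  h2:5  h3:5  h4:3  h5:3  h6:3  h7:3  h8:0 → peak 7
Task 2@5: h1:7  h2:5  h3:5  h4:0  h5:3  h6:3  h7:3  h8:3 → peak 7
Best is Task 2@4, peak 7.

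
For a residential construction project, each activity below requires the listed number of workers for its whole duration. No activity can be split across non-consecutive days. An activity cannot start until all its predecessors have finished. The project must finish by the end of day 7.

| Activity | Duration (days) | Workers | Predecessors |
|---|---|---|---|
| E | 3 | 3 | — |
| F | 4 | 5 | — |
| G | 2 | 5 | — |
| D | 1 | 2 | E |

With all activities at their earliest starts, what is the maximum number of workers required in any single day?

13

Early-start schedule: E@1, F@1, G@1, D@4.
Load per day: day 1: 13, day 2: 13, day 3: 8, day 4: 7, day 5: 0, day 6: 0, day 7: 0.
Peak is 13.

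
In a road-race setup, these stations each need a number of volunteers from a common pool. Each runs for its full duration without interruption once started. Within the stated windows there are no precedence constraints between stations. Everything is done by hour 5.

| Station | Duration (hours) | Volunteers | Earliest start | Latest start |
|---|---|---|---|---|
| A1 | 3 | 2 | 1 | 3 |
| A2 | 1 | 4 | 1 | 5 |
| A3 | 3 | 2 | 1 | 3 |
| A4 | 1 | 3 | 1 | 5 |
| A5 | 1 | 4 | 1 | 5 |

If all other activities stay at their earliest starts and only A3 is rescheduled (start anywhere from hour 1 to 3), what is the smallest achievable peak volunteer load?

13

A3@1: h1:15  h2:4  h3:4  h4:0  h5:0 → peak 15
A3@2: h1:13  h2:4  h3:4  h4:2  h5:0 → peak 13
A3@3: h1:13  h2:2  h3:4  h4:2  h5:2 → peak 13
Best is A3@2, peak 13.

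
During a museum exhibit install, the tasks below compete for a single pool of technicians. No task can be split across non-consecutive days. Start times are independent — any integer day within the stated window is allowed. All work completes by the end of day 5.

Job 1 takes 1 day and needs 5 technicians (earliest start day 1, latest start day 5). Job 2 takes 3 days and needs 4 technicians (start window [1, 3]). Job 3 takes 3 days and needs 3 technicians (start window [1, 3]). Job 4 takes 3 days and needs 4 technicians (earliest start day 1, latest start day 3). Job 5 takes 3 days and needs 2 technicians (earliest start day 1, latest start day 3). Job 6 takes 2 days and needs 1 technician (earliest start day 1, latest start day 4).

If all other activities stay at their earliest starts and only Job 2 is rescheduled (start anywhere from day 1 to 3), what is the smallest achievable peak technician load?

15

Job 2@1: d1:19  d2:14  d3:13  d4:0  d5:0 → peak 19
Job 2@2: d1:15  d2:14  d3:13  d4:4  d5:0 → peak 15
Job 2@3: d1:15  d2:10  d3:13  d4:4  d5:4 → peak 15
Best is Job 2@2, peak 15.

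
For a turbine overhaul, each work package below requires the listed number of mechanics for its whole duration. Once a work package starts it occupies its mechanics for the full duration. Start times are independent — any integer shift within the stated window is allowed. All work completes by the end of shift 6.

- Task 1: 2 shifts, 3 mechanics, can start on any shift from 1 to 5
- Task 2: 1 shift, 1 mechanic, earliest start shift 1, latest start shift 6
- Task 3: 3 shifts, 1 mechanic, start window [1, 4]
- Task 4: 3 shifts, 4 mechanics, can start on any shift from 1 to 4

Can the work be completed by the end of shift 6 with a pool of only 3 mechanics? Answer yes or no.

Total mechanic-shifts = 22; over 6 shifts the average is 22/6 > 3, so some shift must exceed 3.

no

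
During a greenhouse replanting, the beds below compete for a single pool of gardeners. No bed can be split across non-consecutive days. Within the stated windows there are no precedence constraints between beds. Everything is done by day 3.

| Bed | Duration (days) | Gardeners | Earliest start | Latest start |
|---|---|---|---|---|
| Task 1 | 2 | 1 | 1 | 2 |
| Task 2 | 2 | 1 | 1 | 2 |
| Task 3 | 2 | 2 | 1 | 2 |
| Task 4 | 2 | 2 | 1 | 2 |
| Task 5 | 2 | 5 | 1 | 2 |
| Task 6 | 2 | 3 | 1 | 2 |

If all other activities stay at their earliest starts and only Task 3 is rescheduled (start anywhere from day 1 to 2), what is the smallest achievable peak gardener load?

14

Task 3@1: d1:14  d2:14  d3:0 → peak 14
Task 3@2: d1:12  d2:14  d3:2 → peak 14
Best is Task 3@1, peak 14.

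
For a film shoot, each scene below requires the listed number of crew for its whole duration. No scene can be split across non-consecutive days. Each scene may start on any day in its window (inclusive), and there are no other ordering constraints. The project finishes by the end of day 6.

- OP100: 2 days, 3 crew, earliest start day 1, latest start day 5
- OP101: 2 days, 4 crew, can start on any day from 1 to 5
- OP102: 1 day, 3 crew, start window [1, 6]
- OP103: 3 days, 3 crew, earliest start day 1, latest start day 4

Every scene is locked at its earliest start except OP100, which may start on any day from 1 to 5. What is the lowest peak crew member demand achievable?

OP100@1: d1:13  d2:10  d3:3  d4:0  d5:0  d6:0 → peak 13
OP100@2: d1:10  d2:10  d3:6  d4:0  d5:0  d6:0 → peak 10
OP100@3: d1:10  d2:7  d3:6  d4:3  d5:0  d6:0 → peak 10
OP100@4: d1:10  d2:7  d3:3  d4:3  d5:3  d6:0 → peak 10
OP100@5: d1:10  d2:7  d3:3  d4:0  d5:3  d6:3 → peak 10
Best is OP100@2, peak 10.

10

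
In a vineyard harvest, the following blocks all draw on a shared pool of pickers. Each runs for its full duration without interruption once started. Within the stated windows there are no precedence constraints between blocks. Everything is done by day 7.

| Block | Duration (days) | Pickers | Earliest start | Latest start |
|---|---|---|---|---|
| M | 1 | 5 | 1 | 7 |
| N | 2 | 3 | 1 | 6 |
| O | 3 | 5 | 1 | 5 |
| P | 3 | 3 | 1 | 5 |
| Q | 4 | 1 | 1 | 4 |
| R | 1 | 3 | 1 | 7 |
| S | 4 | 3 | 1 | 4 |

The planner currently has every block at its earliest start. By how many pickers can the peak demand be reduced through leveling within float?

Early-start peak: d1:23  d2:15  d3:12  d4:4  d5:0  d6:0  d7:0 ⇒ 23.
Leveled (M@1, N@1, O@2, P@5, Q@1, R@3, S@4): d1:9  d2:9  d3:9  d4:9  d5:6  d6:6  d7:6 ⇒ 9.
Reduction 23 − 9 = 14.

14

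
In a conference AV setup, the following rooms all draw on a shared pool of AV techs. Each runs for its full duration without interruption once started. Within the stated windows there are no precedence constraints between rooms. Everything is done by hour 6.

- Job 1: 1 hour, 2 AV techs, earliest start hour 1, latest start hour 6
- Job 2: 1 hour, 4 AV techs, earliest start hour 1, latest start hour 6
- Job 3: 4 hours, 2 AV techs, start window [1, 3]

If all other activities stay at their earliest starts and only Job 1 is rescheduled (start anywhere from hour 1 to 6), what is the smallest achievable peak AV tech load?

6

Job 1@1: h1:8  h2:2  h3:2  h4:2  h5:0  h6:0 → peak 8
Job 1@2: h1:6  h2:4  h3:2  h4:2  h5:0  h6:0 → peak 6
Job 1@3: h1:6  h2:2  h3:4  h4:2  h5:0  h6:0 → peak 6
Job 1@4: h1:6  h2:2  h3:2  h4:4  h5:0  h6:0 → peak 6
Job 1@5: h1:6  h2:2  h3:2  h4:2  h5:2  h6:0 → peak 6
Job 1@6: h1:6  h2:2  h3:2  h4:2  h5:0  h6:2 → peak 6
Best is Job 1@2, peak 6.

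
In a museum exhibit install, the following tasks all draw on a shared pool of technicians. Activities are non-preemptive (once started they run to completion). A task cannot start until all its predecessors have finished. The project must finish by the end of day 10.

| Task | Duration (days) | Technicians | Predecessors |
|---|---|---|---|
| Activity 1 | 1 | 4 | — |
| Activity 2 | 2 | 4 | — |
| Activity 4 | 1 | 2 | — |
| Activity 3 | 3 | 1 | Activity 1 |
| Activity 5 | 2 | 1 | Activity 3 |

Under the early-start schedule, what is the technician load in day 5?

At early start, day 5 has: Activity 5.
Demand: 1 = 1.

1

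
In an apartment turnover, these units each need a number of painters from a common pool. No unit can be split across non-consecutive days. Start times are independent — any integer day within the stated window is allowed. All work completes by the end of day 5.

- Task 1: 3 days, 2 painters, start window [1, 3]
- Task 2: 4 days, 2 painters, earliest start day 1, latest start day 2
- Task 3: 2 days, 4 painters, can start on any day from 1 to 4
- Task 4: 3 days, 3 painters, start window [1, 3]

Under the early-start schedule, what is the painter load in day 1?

At early start, day 1 has: Task 1, Task 2, Task 3, Task 4.
Demand: 2 + 2 + 4 + 3 = 11.

11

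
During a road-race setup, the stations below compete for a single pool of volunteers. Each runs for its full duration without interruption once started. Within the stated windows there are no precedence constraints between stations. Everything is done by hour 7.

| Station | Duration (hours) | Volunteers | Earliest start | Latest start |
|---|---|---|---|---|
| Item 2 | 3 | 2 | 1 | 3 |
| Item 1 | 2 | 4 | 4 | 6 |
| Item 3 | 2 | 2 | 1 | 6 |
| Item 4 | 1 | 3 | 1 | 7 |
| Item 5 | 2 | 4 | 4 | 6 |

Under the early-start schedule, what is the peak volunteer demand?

Early-start schedule: Item 2@1, Item 1@4, Item 3@1, Item 4@1, Item 5@4.
Load per hour: hour 1: 7, hour 2: 4, hour 3: 2, hour 4: 8, hour 5: 8, hour 6: 0, hour 7: 0.
Peak is 8.

8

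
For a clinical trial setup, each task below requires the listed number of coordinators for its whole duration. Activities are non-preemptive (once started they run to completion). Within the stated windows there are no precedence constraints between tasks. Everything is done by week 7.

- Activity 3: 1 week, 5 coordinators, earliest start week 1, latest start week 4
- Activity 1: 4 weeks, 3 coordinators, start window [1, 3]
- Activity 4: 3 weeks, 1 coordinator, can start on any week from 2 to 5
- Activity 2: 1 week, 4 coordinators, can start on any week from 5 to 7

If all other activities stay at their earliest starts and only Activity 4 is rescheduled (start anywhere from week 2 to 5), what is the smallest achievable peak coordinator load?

Activity 4@2: w1:8  w2:4  w3:4  w4:4  w5:4  w6:0  w7:0 → peak 8
Activity 4@3: w1:8  w2:3  w3:4  w4:4  w5:5  w6:0  w7:0 → peak 8
Activity 4@4: w1:8  w2:3  w3:3  w4:4  w5:5  w6:1  w7:0 → peak 8
Activity 4@5: w1:8  w2:3  w3:3  w4:3  w5:5  w6:1  w7:1 → peak 8
Best is Activity 4@2, peak 8.

8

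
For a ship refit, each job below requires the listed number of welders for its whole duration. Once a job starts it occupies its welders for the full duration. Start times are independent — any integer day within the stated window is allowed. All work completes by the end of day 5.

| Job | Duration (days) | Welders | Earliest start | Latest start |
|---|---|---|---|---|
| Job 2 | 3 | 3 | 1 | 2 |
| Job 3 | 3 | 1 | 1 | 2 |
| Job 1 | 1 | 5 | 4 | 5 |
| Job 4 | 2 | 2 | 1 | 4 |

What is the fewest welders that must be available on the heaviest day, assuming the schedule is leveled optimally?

Schedule Job 2@1, Job 3@1, Job 1@4, Job 4@1: d1:6  d2:6  d3:4  d4:5  d5:0 — peak 6.

6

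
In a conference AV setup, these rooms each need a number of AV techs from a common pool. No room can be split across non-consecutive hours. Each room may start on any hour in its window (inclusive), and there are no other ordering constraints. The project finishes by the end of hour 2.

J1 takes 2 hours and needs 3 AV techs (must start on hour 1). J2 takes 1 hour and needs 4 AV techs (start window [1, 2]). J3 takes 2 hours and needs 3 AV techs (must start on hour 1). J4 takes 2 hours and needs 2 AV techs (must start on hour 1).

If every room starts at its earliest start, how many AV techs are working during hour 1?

At early start, hour 1 has: J1, J2, J3, J4.
Demand: 3 + 4 + 3 + 2 = 12.

12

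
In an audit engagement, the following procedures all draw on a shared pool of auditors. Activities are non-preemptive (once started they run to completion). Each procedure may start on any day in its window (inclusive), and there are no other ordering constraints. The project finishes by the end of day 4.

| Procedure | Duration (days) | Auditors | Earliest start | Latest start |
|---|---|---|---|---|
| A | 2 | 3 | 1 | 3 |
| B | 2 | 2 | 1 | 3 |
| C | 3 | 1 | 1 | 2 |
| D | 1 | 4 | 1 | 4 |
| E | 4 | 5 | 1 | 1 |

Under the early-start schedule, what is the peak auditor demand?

15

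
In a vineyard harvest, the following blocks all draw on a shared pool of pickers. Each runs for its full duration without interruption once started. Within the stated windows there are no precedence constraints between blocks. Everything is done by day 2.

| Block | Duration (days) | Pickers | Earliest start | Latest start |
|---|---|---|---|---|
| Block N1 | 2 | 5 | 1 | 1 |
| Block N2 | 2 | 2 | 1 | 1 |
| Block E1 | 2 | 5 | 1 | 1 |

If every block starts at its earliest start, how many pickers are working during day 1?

At early start, day 1 has: Block N1, Block N2, Block E1.
Demand: 5 + 2 + 5 = 12.

12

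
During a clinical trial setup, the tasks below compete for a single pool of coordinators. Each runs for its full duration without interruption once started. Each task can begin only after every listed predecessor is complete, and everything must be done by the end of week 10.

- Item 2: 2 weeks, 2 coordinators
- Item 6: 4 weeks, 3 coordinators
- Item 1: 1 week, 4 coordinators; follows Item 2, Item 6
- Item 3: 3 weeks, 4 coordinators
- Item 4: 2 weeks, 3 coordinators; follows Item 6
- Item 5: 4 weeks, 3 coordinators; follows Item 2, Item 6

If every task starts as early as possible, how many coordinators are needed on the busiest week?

Early-start schedule: Item 2@1, Item 6@1, Item 1@5, Item 3@1, Item 4@5, Item 5@5.
Load per week: week 1: 9, week 2: 9, week 3: 7, week 4: 3, week 5: 10, week 6: 6, week 7: 3, week 8: 3, week 9: 0, week 10: 0.
Peak is 10.

10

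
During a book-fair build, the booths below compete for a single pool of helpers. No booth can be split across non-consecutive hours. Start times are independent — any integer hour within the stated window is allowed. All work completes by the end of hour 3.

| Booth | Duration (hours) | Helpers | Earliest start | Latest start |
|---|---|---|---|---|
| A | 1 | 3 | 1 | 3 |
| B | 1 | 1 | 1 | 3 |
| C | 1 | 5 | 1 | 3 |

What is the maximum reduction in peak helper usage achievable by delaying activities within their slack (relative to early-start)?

4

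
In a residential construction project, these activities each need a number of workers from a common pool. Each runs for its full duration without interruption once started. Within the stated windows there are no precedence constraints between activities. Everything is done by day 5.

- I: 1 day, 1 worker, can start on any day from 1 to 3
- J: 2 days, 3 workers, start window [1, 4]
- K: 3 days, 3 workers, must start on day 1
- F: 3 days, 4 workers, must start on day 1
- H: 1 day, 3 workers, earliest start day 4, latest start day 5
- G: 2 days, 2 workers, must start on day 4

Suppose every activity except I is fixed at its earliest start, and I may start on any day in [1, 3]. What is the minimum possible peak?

I@1: d1:11  d2:10  d3:7  d4:5  d5:2 → peak 11
I@2: d1:10  d2:11  d3:7  d4:5  d5:2 → peak 11
I@3: d1:10  d2:10  d3:8  d4:5  d5:2 → peak 10
Best is I@3, peak 10.

10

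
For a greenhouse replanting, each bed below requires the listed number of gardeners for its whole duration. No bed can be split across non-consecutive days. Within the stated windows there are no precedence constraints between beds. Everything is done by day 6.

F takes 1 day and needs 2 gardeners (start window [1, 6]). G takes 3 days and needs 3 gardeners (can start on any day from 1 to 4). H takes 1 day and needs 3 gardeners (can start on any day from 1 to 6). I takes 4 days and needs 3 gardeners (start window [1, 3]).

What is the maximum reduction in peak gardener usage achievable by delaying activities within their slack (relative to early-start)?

Early-start peak: d1:11  d2:6  d3:6  d4:3  d5:0  d6:0 ⇒ 11.
Leveled (F@1, G@1, H@2, I@3): d1:5  d2:6  d3:6  d4:3  d5:3  d6:3 ⇒ 6.
Reduction 11 − 6 = 5.

5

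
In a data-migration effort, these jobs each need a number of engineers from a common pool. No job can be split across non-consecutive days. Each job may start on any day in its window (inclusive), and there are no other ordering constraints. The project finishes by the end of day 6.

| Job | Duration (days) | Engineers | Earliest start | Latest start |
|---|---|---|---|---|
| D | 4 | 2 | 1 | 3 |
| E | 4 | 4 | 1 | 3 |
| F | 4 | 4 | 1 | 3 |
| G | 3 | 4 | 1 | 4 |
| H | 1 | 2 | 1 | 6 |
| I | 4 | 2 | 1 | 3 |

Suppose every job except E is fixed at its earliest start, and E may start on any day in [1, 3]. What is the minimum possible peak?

16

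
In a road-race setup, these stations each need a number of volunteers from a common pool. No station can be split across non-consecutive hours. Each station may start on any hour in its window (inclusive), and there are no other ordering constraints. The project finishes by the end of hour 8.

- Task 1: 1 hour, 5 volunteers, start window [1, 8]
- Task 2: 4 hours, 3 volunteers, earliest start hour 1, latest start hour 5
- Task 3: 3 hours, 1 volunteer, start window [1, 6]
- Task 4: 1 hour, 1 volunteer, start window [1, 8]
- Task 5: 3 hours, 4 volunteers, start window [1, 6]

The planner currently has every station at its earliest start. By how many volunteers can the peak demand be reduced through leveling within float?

Early-start peak: h1:14  h2:8  h3:8  h4:3  h5:0  h6:0  h7:0  h8:0 ⇒ 14.
Leveled (Task 1@1, Task 2@2, Task 3@2, Task 4@2, Task 5@6): h1:5  h2:5  h3:4  h4:4  h5:3  h6:4  h7:4  h8:4 ⇒ 5.
Reduction 14 − 5 = 9.

9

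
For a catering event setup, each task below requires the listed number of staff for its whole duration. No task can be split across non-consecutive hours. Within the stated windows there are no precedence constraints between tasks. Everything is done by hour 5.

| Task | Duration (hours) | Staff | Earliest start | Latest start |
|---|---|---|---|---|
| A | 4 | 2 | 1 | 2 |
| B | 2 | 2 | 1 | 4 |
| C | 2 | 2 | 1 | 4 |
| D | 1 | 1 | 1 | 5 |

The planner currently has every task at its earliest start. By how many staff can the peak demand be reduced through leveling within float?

3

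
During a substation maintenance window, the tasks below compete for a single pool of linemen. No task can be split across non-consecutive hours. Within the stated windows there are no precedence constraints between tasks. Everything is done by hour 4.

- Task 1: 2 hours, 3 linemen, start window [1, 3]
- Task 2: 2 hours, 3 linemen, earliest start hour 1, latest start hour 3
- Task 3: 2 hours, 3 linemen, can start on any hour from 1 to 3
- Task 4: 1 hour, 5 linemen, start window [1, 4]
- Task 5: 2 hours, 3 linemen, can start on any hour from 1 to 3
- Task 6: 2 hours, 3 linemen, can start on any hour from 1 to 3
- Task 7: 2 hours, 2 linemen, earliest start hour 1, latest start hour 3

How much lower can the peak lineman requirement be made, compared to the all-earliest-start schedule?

11

Early-start peak: h1:22  h2:17  h3:0  h4:0 ⇒ 22.
Leveled (Task 1@1, Task 2@1, Task 3@1, Task 4@3, Task 5@3, Task 6@3, Task 7@1): h1:11  h2:11  h3:11  h4:6 ⇒ 11.
Reduction 22 − 11 = 11.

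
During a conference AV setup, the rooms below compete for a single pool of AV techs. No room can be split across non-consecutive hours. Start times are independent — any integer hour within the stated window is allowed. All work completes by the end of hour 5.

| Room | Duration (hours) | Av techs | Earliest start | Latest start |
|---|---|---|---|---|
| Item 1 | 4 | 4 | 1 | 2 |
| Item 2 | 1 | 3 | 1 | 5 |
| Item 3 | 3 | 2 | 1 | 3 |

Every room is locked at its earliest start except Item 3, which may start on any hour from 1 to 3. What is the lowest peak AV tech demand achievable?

7

Item 3@1: h1:9  h2:6  h3:6  h4:4  h5:0 → peak 9
Item 3@2: h1:7  h2:6  h3:6  h4:6  h5:0 → peak 7
Item 3@3: h1:7  h2:4  h3:6  h4:6  h5:2 → peak 7
Best is Item 3@2, peak 7.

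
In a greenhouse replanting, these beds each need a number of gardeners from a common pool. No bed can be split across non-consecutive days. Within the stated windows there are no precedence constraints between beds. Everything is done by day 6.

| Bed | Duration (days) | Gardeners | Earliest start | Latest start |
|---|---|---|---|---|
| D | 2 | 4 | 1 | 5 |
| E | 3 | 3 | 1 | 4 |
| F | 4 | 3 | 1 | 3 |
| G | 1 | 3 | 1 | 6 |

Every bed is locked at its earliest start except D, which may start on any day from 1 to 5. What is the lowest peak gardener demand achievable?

9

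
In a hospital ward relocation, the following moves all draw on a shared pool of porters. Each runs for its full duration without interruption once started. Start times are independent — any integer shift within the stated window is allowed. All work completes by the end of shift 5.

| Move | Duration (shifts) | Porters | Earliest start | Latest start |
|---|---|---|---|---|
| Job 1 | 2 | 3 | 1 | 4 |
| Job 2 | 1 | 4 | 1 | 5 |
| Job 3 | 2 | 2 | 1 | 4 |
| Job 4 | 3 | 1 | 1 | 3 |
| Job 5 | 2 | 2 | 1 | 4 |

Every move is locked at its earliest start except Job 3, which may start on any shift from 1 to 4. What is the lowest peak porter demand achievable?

10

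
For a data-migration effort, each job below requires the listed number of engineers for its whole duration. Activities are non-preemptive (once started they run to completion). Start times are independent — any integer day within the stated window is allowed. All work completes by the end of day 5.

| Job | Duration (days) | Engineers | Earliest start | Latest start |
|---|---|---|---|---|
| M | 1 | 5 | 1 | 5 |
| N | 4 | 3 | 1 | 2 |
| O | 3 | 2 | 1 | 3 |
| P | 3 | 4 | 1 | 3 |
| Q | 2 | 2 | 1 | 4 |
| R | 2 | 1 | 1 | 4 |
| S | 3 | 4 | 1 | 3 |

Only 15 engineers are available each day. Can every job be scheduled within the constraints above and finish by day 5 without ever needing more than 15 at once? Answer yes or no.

yes

Schedule M@1, N@1, O@1, P@2, Q@1, R@1, S@3: d1:13  d2:12  d3:13  d4:11  d5:4 — peak 13 ≤ 15.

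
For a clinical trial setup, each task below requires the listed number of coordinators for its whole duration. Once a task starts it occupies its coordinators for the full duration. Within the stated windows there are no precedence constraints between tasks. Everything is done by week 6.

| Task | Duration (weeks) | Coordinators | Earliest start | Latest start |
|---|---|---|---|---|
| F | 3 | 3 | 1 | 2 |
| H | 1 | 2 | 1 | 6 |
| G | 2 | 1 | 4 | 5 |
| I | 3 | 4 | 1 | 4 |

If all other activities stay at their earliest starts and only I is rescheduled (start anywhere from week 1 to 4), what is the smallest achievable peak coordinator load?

5

I@1: w1:9  w2:7  w3:7  w4:1  w5:1  w6:0 → peak 9
I@2: w1:5  w2:7  w3:7  w4:5  w5:1  w6:0 → peak 7
I@3: w1:5  w2:3  w3:7  w4:5  w5:5  w6:0 → peak 7
I@4: w1:5  w2:3  w3:3  w4:5  w5:5  w6:4 → peak 5
Best is I@4, peak 5.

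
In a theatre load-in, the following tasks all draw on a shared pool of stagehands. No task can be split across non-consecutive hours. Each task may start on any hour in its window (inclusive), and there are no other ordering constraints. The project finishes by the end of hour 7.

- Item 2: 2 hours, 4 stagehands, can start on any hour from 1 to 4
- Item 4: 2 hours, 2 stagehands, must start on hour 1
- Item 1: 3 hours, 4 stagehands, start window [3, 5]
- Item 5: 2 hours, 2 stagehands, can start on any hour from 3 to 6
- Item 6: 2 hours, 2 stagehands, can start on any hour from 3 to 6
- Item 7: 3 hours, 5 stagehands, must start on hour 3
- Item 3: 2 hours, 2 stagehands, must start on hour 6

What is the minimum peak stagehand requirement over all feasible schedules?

Early-start (Item 2@1, Item 4@1, Item 1@3, Item 5@3, Item 6@3, Item 7@3, Item 3@6) gives peak 13: h1:6  h2:6  h3:13  h4:13  h5:9  h6:2  h7:2.
Shift Item 5→6, Item 6→6.
Schedule Item 2@1, Item 4@1, Item 1@3, Item 5@6, Item 6@6, Item 7@3, Item 3@6: h1:6  h2:6  h3:9  h4:9  h5:9  h6:6  h7:6 — peak 9.

9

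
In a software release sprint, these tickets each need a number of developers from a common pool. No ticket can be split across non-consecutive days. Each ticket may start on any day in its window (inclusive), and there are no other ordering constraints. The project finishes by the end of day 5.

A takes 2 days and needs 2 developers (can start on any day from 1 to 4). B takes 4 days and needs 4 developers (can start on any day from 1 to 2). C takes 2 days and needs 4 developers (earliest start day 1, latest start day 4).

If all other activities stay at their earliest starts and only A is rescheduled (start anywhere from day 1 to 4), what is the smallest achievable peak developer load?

A@1: d1:10  d2:10  d3:4  d4:4  d5:0 → peak 10
A@2: d1:8  d2:10  d3:6  d4:4  d5:0 → peak 10
A@3: d1:8  d2:8  d3:6  d4:6  d5:0 → peak 8
A@4: d1:8  d2:8  d3:4  d4:6  d5:2 → peak 8
Best is A@3, peak 8.

8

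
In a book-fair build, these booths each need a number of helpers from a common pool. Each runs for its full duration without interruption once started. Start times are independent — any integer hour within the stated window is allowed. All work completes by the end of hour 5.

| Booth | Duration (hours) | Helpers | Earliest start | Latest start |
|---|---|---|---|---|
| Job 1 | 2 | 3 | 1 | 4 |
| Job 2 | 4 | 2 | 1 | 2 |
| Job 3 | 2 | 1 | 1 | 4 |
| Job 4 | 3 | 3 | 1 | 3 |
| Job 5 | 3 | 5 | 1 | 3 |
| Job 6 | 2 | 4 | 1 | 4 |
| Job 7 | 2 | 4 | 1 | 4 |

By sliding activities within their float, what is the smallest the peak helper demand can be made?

12

Early-start (Job 1@1, Job 2@1, Job 3@1, Job 4@1, Job 5@1, Job 6@1, Job 7@1) gives peak 22: h1:22  h2:22  h3:10  h4:2  h5:0.
Shift Job 3→3, Job 5→3, Job 7→4.
Schedule Job 1@1, Job 2@1, Job 3@3, Job 4@1, Job 5@3, Job 6@1, Job 7@4: h1:12  h2:12  h3:11  h4:12  h5:9 — peak 12.
Total helper-hours = 56 over 5 hours ⇒ peak ≥ ⌈56/5⌉ = 12, so 12 is optimal.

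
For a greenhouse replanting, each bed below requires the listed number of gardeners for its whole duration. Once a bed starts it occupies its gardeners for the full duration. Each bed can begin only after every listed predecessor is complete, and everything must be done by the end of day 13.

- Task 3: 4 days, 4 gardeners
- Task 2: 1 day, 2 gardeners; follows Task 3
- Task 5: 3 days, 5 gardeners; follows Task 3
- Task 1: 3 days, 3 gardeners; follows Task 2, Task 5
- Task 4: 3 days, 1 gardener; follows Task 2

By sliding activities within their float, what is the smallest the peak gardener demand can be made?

5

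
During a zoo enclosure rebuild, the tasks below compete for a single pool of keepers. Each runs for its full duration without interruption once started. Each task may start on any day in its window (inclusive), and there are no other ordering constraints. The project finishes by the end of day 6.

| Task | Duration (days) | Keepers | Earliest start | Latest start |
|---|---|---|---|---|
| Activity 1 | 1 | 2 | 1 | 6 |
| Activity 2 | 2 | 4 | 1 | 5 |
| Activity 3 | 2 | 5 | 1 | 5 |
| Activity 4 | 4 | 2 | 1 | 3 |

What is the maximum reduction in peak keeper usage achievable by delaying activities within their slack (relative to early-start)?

Early-start peak: d1:13  d2:11  d3:2  d4:2  d5:0  d6:0 ⇒ 13.
Leveled (Activity 1@1, Activity 2@2, Activity 3@5, Activity 4@1): d1:4  d2:6  d3:6  d4:2  d5:5  d6:5 ⇒ 6.
Reduction 13 − 6 = 7.

7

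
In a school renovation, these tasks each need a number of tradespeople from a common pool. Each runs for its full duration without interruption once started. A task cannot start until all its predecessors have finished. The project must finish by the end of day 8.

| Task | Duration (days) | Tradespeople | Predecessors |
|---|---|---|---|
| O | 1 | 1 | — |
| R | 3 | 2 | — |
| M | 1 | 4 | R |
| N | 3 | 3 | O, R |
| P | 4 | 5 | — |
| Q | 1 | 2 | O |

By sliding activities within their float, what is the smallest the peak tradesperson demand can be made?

7

Early-start (O@1, R@1, M@4, N@4, P@1, Q@2) gives peak 12: d1:8  d2:9  d3:7  d4:12  d5:3  d6:3  d7:0  d8:0.
Shift M→6, N→6, P→2, Q→4.
Schedule O@1, R@1, M@6, N@6, P@2, Q@4: d1:3  d2:7  d3:7  d4:7  d5:5  d6:7  d7:3  d8:3 — peak 7.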